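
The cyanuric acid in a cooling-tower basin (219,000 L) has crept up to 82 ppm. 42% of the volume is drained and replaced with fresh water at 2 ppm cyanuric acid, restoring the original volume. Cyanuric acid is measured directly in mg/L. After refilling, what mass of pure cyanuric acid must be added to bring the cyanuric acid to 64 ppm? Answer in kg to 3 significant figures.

3.42 kg

After draining 42% and refilling: 82 × 0.58 + 2 × 0.42 = 48.4 ppm.
Deficit to target: 64 − 48.4 = 15.6 mg/L.
Mass: 15.6 mg/L × 219,000 L = 3416 g cyanuric acid.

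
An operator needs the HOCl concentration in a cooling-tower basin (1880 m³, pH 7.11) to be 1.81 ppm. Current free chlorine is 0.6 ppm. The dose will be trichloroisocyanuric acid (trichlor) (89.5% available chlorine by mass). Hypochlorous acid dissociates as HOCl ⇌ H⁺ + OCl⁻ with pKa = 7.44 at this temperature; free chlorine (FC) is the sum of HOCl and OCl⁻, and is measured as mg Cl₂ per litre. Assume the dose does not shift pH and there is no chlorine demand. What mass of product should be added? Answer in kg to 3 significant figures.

Volume: 1880 m³ = 1,880,000 L.
[OCl⁻]/[HOCl] = 10^(pH − pKa) = 10^(7.11 − 7.44) = 0.4677; fraction as HOCl = 1/(1 + 0.4677) = 0.6813.
Free chlorine required for 1.81 ppm HOCl: 1.81 / 0.6813 = 2.657 ppm.
FC to add: 2.657 − 0.6 = 2.057 mg/L as Cl₂.
Cl₂ equivalent: 2.057 mg/L × 1,880,000 L = 3866 g.
Product at 89.5% available Cl: 3866 / 0.895 = 4320 g.

4.32 kg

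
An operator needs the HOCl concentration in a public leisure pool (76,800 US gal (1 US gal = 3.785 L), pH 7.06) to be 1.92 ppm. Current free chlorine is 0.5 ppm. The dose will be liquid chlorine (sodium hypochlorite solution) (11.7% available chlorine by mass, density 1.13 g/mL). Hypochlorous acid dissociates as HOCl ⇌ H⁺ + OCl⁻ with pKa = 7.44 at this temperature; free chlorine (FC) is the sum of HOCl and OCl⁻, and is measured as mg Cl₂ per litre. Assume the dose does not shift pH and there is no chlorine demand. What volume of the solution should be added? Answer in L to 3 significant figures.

Volume: 76,800 US gal × 3.785 L/gal = 290,688 L.
[OCl⁻]/[HOCl] = 10^(pH − pKa) = 10^(7.06 − 7.44) = 0.4169; fraction as HOCl = 1/(1 + 0.4169) = 0.7058.
Free chlorine required for 1.92 ppm HOCl: 1.92 / 0.7058 = 2.72 ppm.
FC to add: 2.72 − 0.5 = 2.22 mg/L as Cl₂.
Cl₂ equivalent: 2.22 mg/L × 290,688 L = 645.4 g.
Product at 11.7% available Cl: 645.4 / 0.117 = 5517 g.
Volume: 5517 g ÷ 1.13 g/mL = 4882 mL.

4.88 L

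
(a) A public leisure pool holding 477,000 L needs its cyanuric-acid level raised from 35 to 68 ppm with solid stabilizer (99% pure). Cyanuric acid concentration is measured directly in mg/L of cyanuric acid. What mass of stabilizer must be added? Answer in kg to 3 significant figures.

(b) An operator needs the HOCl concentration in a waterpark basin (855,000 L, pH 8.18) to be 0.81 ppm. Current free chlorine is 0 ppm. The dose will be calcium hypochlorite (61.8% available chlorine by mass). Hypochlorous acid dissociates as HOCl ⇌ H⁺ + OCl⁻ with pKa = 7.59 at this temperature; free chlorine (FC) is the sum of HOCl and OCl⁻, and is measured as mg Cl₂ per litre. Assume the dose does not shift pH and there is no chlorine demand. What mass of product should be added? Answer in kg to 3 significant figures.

(a) CYA to add: (68 − 35) = 33 mg/L × 477,000 L = 15,740 g cyanuric acid.
(a) At 99% purity: 15,740 / 0.99 = 15,900 g product.

(b) [OCl⁻]/[HOCl] = 10^(pH − pKa) = 10^(8.18 − 7.59) = 3.89; fraction as HOCl = 1/(1 + 3.89) = 0.2045.
(b) Free chlorine required for 0.81 ppm HOCl: 0.81 / 0.2045 = 3.961 ppm.
(b) FC to add: 3.961 − 0 = 3.961 mg/L as Cl₂.
(b) Cl₂ equivalent: 3.961 mg/L × 855,000 L = 3387 g.
(b) Product at 61.8% available Cl: 3387 / 0.618 = 5480 g.

(a) 15.9 kg; (b) 5.48 kg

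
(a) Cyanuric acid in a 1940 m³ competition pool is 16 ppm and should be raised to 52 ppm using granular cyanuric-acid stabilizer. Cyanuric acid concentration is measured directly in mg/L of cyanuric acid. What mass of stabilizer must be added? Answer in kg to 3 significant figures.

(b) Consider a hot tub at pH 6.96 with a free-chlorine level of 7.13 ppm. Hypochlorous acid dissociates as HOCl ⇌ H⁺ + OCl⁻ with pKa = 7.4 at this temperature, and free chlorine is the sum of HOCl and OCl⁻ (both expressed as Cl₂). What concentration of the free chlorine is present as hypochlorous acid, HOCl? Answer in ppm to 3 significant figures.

(a) 69.8 kg; (b) 5.23 ppm

(a) Volume: 1940 m³ = 1,940,000 L.
(a) CYA to add: (52 − 16) = 36 mg/L × 1,940,000 L = 69,840 g cyanuric acid.

(b) [OCl⁻]/[HOCl] = 10^(pH − pKa) = 10^(6.96 − 7.4) = 10^-0.44 = 0.3631.
(b) Fraction as HOCl = 1 / (1 + 0.3631) = 0.7336.
(b) HOCl = 0.7336 × 7.13 ppm = 5.231 ppm.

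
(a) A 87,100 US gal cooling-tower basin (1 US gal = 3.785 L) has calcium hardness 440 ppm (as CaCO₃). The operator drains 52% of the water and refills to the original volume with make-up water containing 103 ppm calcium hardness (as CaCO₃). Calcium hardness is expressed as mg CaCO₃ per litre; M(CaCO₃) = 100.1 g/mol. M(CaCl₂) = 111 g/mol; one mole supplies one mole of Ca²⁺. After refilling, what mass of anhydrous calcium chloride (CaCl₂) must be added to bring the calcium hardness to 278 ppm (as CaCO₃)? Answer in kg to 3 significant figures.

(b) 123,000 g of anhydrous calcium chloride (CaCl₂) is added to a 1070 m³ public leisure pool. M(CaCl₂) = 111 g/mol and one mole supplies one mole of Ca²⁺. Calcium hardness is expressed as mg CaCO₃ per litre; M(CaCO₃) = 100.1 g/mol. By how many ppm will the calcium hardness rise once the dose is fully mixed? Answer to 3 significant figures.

(a) Volume: 87,100 US gal × 3.785 L/gal = 329,674 L.
(a) After draining 52% and refilling: 440 × 0.48 + 103 × 0.52 = 264.76 ppm.
(a) Deficit to target: 278 − 264.76 = 13.24 mg/L.
(a) As CaCO₃: 13.24 mg/L × 329,674 L = 4365 g; ÷ 100.1 = 43.61 mol Ca²⁺.
(a) Mass: 43.61 × 111 = 4840 g.

(b) Volume: 1070 m³ = 1,070,000 L.
(b) Moles of Ca²⁺: 123,000 g ÷ 111 g/mol = 1108 mol.
(b) As CaCO₃: 1108 mol × 100.1 g/mol = 110,900 g.
(b) Rise: 110,900 g / 1,070,000 L × 1000 = 103.7 mg/L.

(a) 4.84 kg; (b) 104 ppm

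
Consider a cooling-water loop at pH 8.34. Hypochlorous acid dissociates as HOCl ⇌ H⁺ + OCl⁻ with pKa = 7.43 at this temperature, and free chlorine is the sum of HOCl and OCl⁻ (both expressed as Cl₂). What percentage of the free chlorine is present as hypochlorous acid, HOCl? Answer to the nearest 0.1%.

11.0%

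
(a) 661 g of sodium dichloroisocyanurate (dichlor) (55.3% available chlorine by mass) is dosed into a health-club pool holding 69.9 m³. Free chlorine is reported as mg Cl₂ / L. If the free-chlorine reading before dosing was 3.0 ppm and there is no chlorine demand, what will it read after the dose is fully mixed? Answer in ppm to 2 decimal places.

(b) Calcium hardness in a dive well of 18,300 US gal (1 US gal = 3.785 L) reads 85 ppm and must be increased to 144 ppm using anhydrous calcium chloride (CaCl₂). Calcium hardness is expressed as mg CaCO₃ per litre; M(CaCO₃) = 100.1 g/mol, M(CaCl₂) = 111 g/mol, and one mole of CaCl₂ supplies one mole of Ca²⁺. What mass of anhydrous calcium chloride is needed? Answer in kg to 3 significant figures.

(a) Volume: 69.9 m³ = 69,900 L.
(a) Available chlorine delivered: 661 g × 0.553 = 365.5 g as Cl₂.
(a) Concentration rise: 365.5 g / 69,900 L = 5.229 mg/L = 5.23 ppm.
(a) Final FC: 3.0 + 5.23 = 8.23 ppm.

(b) Volume: 18,300 US gal × 3.785 L/gal = 69,266 L.
(b) Hardness to add: (144 − 85) = 59 mg/L as CaCO₃ × 69,266 L = 4087 g as CaCO₃.
(b) Moles of Ca²⁺ (1 mol Ca²⁺ ≡ 1 mol CaCO₃): 4087 / 100.1 g/mol = 40.83 mol.
(b) Mass of CaCl₂: 40.83 × 111 = 4532 g.

(a) 8.23 ppm; (b) 4.53 kg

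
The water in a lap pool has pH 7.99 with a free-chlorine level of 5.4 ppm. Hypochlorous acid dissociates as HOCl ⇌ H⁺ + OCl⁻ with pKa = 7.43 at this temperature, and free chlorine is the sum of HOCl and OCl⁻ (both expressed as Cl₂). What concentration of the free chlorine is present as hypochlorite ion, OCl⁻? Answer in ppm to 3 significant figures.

4.23 ppm

[OCl⁻]/[HOCl] = 10^(pH − pKa) = 10^(7.99 − 7.43) = 10^0.56 = 3.631.
Fraction as HOCl = 1 / (1 + 3.631) = 0.2159.
OCl⁻ = (1 − 0.2159) × 5.4 ppm = 4.234 ppm.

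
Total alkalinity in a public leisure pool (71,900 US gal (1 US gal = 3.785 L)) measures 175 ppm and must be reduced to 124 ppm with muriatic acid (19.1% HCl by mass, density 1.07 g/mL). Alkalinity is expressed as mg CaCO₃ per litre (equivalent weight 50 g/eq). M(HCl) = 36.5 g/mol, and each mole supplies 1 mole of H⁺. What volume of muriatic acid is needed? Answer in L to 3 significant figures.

49.6 L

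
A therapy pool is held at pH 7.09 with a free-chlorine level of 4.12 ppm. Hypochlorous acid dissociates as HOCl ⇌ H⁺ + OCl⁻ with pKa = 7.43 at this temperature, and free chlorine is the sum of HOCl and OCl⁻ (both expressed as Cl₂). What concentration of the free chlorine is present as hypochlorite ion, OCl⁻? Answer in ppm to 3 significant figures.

[OCl⁻]/[HOCl] = 10^(pH − pKa) = 10^(7.09 − 7.43) = 10^-0.34 = 0.4571.
Fraction as HOCl = 1 / (1 + 0.4571) = 0.6863.
OCl⁻ = (1 − 0.6863) × 4.12 ppm = 1.292 ppm.

1.29 ppm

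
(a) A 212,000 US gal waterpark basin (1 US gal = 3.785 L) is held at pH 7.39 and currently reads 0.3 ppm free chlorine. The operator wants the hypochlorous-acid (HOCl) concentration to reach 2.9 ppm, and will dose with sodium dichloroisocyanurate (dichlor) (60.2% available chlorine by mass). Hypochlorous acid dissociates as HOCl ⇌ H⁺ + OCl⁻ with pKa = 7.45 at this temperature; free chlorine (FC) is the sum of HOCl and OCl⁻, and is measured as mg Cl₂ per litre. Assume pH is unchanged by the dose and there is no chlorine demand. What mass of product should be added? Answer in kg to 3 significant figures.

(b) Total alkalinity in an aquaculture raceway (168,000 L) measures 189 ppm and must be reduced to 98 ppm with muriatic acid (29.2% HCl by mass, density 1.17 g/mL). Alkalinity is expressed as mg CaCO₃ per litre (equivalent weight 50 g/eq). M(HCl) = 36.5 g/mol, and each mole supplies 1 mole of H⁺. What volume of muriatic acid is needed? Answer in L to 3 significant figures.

(a) 6.83 kg; (b) 32.7 L

(a) Volume: 212,000 US gal × 3.785 L/gal = 802,420 L.
(a) [OCl⁻]/[HOCl] = 10^(pH − pKa) = 10^(7.39 − 7.45) = 0.871; fraction as HOCl = 1/(1 + 0.871) = 0.5345.
(a) Free chlorine required for 2.9 ppm HOCl: 2.9 / 0.5345 = 5.426 ppm.
(a) FC to add: 5.426 − 0.3 = 5.126 mg/L as Cl₂.
(a) Cl₂ equivalent: 5.126 mg/L × 802,420 L = 4113 g.
(a) Product at 60.2% available Cl: 4113 / 0.602 = 6832 g.

(b) Alkalinity to neutralize: (189 − 98) = 91 mg/L as CaCO₃ × 168,000 L = 15,290 g as CaCO₃.
(b) Equivalents of H⁺ required: 15,290 ÷ 50 g/eq = 305.8 eq = 305.8 mol HCl.
(b) Mass of HCl: 305.8 × 36.5 = 11,160 g.
(b) Mass of 29.2% solution: 11,160 / 0.292 = 38,220 g.
(b) Volume: 38,220 g ÷ 1.17 g/mL = 32,670 mL.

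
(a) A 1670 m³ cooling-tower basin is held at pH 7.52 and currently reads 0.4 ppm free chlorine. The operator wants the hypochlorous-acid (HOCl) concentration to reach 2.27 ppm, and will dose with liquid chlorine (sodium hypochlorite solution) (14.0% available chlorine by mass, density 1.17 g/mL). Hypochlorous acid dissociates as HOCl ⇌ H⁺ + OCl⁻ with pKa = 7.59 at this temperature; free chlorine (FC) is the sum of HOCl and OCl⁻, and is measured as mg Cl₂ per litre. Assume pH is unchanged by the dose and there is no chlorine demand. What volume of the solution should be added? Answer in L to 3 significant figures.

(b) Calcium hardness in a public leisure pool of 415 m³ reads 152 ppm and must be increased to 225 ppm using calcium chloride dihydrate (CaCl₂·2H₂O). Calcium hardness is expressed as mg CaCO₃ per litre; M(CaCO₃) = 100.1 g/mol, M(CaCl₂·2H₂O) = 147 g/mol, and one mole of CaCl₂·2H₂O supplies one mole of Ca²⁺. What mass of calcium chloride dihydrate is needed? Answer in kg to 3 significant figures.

(a) Volume: 1670 m³ = 1,670,000 L.
(a) [OCl⁻]/[HOCl] = 10^(pH − pKa) = 10^(7.52 − 7.59) = 0.8511; fraction as HOCl = 1/(1 + 0.8511) = 0.5402.
(a) Free chlorine required for 2.27 ppm HOCl: 2.27 / 0.5402 = 4.202 ppm.
(a) FC to add: 4.202 − 0.4 = 3.802 mg/L as Cl₂.
(a) Cl₂ equivalent: 3.802 mg/L × 1,670,000 L = 6349 g.
(a) Product at 14.0% available Cl: 6349 / 0.14 = 45,350 g.
(a) Volume: 45,350 g ÷ 1.17 g/mL = 38,760 mL.

(b) Volume: 415 m³ = 415,000 L.
(b) Hardness to add: (225 − 152) = 73 mg/L as CaCO₃ × 415,000 L = 30,300 g as CaCO₃.
(b) Moles of Ca²⁺ (1 mol Ca²⁺ ≡ 1 mol CaCO₃): 30,300 / 100.1 g/mol = 302.6 mol.
(b) Mass of CaCl₂·2H₂O: 302.6 × 147 = 44,490 g.

(a) 38.8 L; (b) 44.5 kg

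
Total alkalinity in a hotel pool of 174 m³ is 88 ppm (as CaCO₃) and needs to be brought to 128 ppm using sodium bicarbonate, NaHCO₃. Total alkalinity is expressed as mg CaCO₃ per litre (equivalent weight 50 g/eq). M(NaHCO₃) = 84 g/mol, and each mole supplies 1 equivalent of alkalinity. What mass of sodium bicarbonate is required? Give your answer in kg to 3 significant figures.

Volume: 174 m³ = 174,000 L.
Alkalinity to add: (128 − 88) = 40 mg/L as CaCO₃ × 174,000 L = 6960 g as CaCO₃.
Equivalents: 6960 g ÷ 50 g/eq = 139.2 eq.
NaHCO₃ supplies 1 eq per mole → 139.2 mol.
Mass: 139.2 mol × 84 g/mol = 11,690 g.

11.7 kg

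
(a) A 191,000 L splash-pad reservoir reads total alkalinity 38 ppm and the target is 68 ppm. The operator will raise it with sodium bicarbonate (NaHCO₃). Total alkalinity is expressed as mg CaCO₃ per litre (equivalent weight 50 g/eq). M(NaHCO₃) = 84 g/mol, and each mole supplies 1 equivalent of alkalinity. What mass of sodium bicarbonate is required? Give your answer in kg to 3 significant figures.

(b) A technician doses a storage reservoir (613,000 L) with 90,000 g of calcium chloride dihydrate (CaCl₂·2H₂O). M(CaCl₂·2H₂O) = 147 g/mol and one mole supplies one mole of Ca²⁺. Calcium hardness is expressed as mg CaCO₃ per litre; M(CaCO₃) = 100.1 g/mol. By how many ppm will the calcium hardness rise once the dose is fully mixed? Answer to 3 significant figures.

(a) 9.63 kg; (b) 100 ppm

(a) Alkalinity to add: (68 − 38) = 30 mg/L as CaCO₃ × 191,000 L = 5730 g as CaCO₃.
(a) Equivalents: 5730 g ÷ 50 g/eq = 114.6 eq.
(a) NaHCO₃ supplies 1 eq per mole → 114.6 mol.
(a) Mass: 114.6 mol × 84 g/mol = 9626 g.

(b) Moles of Ca²⁺: 90,000 g ÷ 147 g/mol = 612.2 mol.
(b) As CaCO₃: 612.2 mol × 100.1 g/mol = 61,290 g.
(b) Rise: 61,290 g / 613,000 L × 1000 = 99.98 mg/L.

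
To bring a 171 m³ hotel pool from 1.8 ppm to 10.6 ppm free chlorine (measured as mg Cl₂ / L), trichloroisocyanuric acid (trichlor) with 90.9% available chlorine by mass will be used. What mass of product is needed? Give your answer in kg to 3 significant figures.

Volume: 171 m³ = 171,000 L.
Chlorine deficit: 10.6 − 1.8 = 8.8 ppm = 8.8 mg/L as Cl₂.
Cl₂ equivalent needed: 8.8 mg/L × 171,000 L = 1,505,000 mg = 1505 g.
Product at 90.9% available chlorine: 1505 / 0.909 = 1655 g.

1.66 kg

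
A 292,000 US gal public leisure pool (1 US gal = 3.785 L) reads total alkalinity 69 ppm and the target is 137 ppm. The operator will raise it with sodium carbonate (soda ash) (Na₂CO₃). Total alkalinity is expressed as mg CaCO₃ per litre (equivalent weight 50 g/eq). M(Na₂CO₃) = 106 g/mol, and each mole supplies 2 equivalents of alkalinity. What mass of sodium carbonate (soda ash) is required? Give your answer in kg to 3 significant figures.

Volume: 292,000 US gal × 3.785 L/gal = 1,105,220 L.
Alkalinity to add: (137 − 69) = 68 mg/L as CaCO₃ × 1,105,220 L = 75,150 g as CaCO₃.
Equivalents: 75,150 g ÷ 50 g/eq = 1503 eq.
Each mole of Na₂CO₃ supplies 2 eq, so 1503 / 2 = 751.5 mol.
Mass: 751.5 mol × 106 g/mol = 79,660 g.

79.7 kg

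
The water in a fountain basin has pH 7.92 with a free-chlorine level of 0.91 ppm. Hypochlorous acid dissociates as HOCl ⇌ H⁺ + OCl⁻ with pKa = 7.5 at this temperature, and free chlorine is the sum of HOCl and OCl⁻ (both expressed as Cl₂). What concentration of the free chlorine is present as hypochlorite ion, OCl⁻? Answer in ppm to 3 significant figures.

0.659 ppm

[OCl⁻]/[HOCl] = 10^(pH − pKa) = 10^(7.92 − 7.5) = 10^0.42 = 2.63.
Fraction as HOCl = 1 / (1 + 2.63) = 0.2755.
OCl⁻ = (1 − 0.2755) × 0.91 ppm = 0.6593 ppm.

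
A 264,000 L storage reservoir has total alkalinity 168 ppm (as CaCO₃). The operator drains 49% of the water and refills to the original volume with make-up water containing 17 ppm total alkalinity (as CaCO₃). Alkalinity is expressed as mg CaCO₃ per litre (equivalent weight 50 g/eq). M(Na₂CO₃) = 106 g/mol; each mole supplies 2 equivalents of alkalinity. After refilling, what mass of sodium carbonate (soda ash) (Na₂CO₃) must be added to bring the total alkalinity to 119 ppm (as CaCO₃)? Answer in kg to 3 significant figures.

After draining 49% and refilling: 168 × 0.51 + 17 × 0.49 = 94.01 ppm.
Deficit to target: 119 − 94.01 = 24.99 mg/L.
As CaCO₃: 24.99 mg/L × 264,000 L = 6597 g; ÷ 50 g/eq ÷ 2 = 65.97 mol Na₂CO₃.
Mass: 65.97 × 106 = 6993 g.

6.99 kg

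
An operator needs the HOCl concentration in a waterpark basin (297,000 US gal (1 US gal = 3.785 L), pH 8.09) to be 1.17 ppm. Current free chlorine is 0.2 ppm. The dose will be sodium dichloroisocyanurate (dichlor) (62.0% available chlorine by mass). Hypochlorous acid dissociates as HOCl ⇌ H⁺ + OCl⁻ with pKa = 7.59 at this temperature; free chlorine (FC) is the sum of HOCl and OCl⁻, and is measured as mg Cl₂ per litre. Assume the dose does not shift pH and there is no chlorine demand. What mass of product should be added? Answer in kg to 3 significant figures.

8.47 kg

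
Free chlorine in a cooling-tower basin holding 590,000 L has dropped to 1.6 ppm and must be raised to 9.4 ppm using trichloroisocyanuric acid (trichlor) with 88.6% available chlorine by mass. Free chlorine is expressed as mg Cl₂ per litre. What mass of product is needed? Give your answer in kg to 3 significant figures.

5.19 kg

Chlorine deficit: 9.4 − 1.6 = 7.8 ppm = 7.8 mg/L as Cl₂.
Cl₂ equivalent needed: 7.8 mg/L × 590,000 L = 4,602,000 mg = 4602 g.
Product at 88.6% available chlorine: 4602 / 0.886 = 5194 g.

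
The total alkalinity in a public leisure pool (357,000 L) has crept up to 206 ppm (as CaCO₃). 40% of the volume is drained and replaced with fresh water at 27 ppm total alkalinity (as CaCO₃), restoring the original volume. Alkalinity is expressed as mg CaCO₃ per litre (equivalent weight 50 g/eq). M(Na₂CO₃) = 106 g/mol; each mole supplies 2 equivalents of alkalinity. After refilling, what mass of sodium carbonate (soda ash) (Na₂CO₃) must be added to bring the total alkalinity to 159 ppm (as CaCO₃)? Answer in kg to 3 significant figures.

9.31 kg

After draining 40% and refilling: 206 × 0.60 + 27 × 0.40 = 134.4 ppm.
Deficit to target: 159 − 134.4 = 24.6 mg/L.
As CaCO₃: 24.6 mg/L × 357,000 L = 8782 g; ÷ 50 g/eq ÷ 2 = 87.82 mol Na₂CO₃.
Mass: 87.82 × 106 = 9309 g.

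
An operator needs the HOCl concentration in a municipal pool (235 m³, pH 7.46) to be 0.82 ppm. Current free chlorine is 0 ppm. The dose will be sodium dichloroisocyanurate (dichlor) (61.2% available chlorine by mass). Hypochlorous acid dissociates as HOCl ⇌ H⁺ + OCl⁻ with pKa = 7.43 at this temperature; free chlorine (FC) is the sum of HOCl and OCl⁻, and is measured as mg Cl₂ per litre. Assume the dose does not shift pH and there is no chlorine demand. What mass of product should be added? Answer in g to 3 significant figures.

652 g

Volume: 235 m³ = 235,000 L.
[OCl⁻]/[HOCl] = 10^(pH − pKa) = 10^(7.46 − 7.43) = 1.072; fraction as HOCl = 1/(1 + 1.072) = 0.4827.
Free chlorine required for 0.82 ppm HOCl: 0.82 / 0.4827 = 1.699 ppm.
FC to add: 1.699 − 0 = 1.699 mg/L as Cl₂.
Cl₂ equivalent: 1.699 mg/L × 235,000 L = 399.2 g.
Product at 61.2% available Cl: 399.2 / 0.612 = 652.3 g.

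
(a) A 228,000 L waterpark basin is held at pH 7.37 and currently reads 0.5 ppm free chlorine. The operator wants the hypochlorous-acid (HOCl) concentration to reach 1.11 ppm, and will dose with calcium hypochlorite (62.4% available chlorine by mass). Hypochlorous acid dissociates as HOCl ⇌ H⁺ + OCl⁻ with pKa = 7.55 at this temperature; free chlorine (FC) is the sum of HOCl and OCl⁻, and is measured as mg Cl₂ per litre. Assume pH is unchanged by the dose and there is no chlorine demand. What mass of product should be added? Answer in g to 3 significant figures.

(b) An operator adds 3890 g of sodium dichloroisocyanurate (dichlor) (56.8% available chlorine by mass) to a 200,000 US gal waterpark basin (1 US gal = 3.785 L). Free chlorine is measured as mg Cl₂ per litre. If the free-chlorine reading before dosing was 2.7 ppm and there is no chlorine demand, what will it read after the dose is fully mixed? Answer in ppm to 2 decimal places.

(a) 491 g; (b) 5.62 ppm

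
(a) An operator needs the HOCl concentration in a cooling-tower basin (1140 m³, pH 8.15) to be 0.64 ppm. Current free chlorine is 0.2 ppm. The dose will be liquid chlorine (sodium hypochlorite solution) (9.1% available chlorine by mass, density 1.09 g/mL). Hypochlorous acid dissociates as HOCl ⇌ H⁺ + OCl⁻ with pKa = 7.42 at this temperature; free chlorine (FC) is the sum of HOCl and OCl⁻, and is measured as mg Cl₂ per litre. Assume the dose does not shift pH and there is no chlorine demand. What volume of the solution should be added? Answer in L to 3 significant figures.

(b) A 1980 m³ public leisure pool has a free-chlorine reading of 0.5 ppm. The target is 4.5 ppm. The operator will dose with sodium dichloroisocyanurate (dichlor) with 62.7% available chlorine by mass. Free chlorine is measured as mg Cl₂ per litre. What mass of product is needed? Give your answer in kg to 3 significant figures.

(a) Volume: 1140 m³ = 1,140,000 L.
(a) [OCl⁻]/[HOCl] = 10^(pH − pKa) = 10^(8.15 − 7.42) = 5.37; fraction as HOCl = 1/(1 + 5.37) = 0.157.
(a) Free chlorine required for 0.64 ppm HOCl: 0.64 / 0.157 = 4.077 ppm.
(a) FC to add: 4.077 − 0.2 = 3.877 mg/L as Cl₂.
(a) Cl₂ equivalent: 3.877 mg/L × 1,140,000 L = 4420 g.
(a) Product at 9.1% available Cl: 4420 / 0.091 = 48,570 g.
(a) Volume: 48,570 g ÷ 1.09 g/mL = 44,560 mL.

(b) Volume: 1980 m³ = 1,980,000 L.
(b) Chlorine deficit: 4.5 − 0.5 = 4 ppm = 4 mg/L as Cl₂.
(b) Cl₂ equivalent needed: 4 mg/L × 1,980,000 L = 7,920,000 mg = 7920 g.
(b) Product at 62.7% available chlorine: 7920 / 0.627 = 12,630 g.

(a) 44.6 L; (b) 12.6 kg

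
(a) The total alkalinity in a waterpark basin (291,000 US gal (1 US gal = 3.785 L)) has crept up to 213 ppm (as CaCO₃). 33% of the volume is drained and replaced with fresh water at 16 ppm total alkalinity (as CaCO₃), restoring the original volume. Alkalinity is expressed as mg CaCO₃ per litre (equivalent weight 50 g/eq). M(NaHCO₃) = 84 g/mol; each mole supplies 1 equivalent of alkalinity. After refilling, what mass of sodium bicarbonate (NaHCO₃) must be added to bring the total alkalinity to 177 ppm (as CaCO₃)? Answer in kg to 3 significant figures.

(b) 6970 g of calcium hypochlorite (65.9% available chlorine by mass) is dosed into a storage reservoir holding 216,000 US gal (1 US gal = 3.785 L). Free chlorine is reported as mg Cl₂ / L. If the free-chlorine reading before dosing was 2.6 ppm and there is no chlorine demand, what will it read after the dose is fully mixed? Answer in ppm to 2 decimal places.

(a) 53.7 kg; (b) 8.22 ppm

(a) Volume: 291,000 US gal × 3.785 L/gal = 1,101,435 L.
(a) After draining 33% and refilling: 213 × 0.67 + 16 × 0.33 = 147.99 ppm.
(a) Deficit to target: 177 − 147.99 = 29.01 mg/L.
(a) As CaCO₃: 29.01 mg/L × 1,101,435 L = 31,950 g; ÷ 50 g/eq ÷ 1 = 639.1 mol NaHCO₃.
(a) Mass: 639.1 × 84 = 53,680 g.

(b) Volume: 216,000 US gal × 3.785 L/gal = 817,560 L.
(b) Available chlorine delivered: 6970 g × 0.659 = 4593 g as Cl₂.
(b) Concentration rise: 4593 g / 817,560 L = 5.618 mg/L = 5.62 ppm.
(b) Final FC: 2.6 + 5.62 = 8.22 ppm.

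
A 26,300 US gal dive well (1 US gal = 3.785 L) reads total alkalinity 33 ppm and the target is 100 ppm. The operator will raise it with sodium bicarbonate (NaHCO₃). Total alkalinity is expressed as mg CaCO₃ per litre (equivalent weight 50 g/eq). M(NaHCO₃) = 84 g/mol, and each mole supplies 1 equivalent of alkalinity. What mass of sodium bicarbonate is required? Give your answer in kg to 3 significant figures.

11.2 kg

Volume: 26,300 US gal × 3.785 L/gal = 99,546 L.
Alkalinity to add: (100 − 33) = 67 mg/L as CaCO₃ × 99,546 L = 6670 g as CaCO₃.
Equivalents: 6670 g ÷ 50 g/eq = 133.4 eq.
NaHCO₃ supplies 1 eq per mole → 133.4 mol.
Mass: 133.4 mol × 84 g/mol = 11,200 g.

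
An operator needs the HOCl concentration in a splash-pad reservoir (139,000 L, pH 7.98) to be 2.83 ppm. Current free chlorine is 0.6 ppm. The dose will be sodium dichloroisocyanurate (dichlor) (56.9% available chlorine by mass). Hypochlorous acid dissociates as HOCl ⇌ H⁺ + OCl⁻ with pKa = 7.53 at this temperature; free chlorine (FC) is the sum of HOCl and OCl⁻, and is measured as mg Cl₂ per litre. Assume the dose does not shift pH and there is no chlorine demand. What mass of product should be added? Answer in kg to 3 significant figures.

[OCl⁻]/[HOCl] = 10^(pH − pKa) = 10^(7.98 − 7.53) = 2.818; fraction as HOCl = 1/(1 + 2.818) = 0.2619.
Free chlorine required for 2.83 ppm HOCl: 2.83 / 0.2619 = 10.81 ppm.
FC to add: 10.81 − 0.6 = 10.21 mg/L as Cl₂.
Cl₂ equivalent: 10.21 mg/L × 139,000 L = 1419 g.
Product at 56.9% available Cl: 1419 / 0.569 = 2493 g.

2.49 kg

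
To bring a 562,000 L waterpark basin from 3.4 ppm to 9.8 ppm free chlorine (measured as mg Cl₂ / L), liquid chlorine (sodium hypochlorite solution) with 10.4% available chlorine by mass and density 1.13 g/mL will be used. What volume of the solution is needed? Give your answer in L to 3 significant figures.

Chlorine deficit: 9.8 − 3.4 = 6.4 ppm = 6.4 mg/L as Cl₂.
Cl₂ equivalent needed: 6.4 mg/L × 562,000 L = 3,597,000 mg = 3597 g.
Product at 10.4% available chlorine: 3597 / 0.104 = 34,580 g.
Volume at density 1.13 g/mL: 34,580 g ÷ 1.13 g/mL = 30,610 mL.

30.6 L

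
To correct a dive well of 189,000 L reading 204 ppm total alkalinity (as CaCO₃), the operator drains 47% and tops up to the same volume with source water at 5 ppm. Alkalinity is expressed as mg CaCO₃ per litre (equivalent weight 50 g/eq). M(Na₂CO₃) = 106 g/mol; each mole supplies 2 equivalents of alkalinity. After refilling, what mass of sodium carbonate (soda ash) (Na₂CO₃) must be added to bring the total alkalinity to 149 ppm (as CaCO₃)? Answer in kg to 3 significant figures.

7.72 kg

After draining 47% and refilling: 204 × 0.53 + 5 × 0.47 = 110.47 ppm.
Deficit to target: 149 − 110.47 = 38.53 mg/L.
As CaCO₃: 38.53 mg/L × 189,000 L = 7282 g; ÷ 50 g/eq ÷ 2 = 72.82 mol Na₂CO₃.
Mass: 72.82 × 106 = 7719 g.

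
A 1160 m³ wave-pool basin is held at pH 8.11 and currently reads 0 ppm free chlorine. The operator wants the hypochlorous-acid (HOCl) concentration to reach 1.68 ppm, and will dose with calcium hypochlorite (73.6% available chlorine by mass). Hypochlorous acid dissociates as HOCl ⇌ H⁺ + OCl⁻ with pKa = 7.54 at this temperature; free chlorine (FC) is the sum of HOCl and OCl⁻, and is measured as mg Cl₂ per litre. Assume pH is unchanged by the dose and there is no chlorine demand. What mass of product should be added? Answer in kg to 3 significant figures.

12.5 kg

Volume: 1160 m³ = 1,160,000 L.
[OCl⁻]/[HOCl] = 10^(pH − pKa) = 10^(8.11 − 7.54) = 3.715; fraction as HOCl = 1/(1 + 3.715) = 0.2121.
Free chlorine required for 1.68 ppm HOCl: 1.68 / 0.2121 = 7.922 ppm.
FC to add: 7.922 − 0 = 7.922 mg/L as Cl₂.
Cl₂ equivalent: 7.922 mg/L × 1,160,000 L = 9189 g.
Product at 73.6% available Cl: 9189 / 0.736 = 12,490 g.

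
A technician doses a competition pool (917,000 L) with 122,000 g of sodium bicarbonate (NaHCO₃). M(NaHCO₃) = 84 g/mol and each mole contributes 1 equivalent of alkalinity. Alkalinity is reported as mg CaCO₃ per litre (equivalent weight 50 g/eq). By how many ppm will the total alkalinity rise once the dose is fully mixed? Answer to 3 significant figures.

79.2 ppm

Moles of NaHCO₃: 122,000 g ÷ 84 g/mol = 1452 mol → 1452 eq of alkalinity.
As CaCO₃: 1452 eq × 50 g/eq = 72,620 g.
Rise: 72,620 g / 917,000 L × 1000 = 79.19 mg/L.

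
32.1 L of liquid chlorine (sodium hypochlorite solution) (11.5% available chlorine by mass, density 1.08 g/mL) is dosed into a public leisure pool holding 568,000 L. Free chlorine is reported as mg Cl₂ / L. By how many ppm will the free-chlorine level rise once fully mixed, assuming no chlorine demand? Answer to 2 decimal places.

7.02 ppm

Mass of solution: 32.1 L × 1000 mL/L × 1.08 g/mL = 34,670 g.
Available chlorine delivered: 34,670 g × 0.115 = 3987 g as Cl₂.
Concentration rise: 3987 g / 568,000 L = 7.019 mg/L = 7.02 ppm.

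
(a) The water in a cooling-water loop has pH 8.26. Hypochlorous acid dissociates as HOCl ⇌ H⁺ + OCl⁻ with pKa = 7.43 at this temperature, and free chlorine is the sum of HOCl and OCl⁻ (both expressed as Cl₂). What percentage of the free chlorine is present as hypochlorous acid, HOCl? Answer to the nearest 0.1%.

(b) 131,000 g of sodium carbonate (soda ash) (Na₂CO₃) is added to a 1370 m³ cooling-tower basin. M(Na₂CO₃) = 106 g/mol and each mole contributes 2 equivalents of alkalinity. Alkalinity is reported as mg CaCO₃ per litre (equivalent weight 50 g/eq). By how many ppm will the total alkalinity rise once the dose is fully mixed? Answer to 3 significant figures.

(a) 12.9%; (b) 90.2 ppm

(a) [OCl⁻]/[HOCl] = 10^(pH − pKa) = 10^(8.26 − 7.43) = 10^0.83 = 6.761.
(a) Fraction as HOCl = 1 / (1 + 6.761) = 0.1289.

(b) Volume: 1370 m³ = 1,370,000 L.
(b) Moles of Na₂CO₃: 131,000 g ÷ 106 g/mol = 1236 mol → 2472 eq of alkalinity.
(b) As CaCO₃: 2472 eq × 50 g/eq = 123,600 g.
(b) Rise: 123,600 g / 1,370,000 L × 1000 = 90.21 mg/L.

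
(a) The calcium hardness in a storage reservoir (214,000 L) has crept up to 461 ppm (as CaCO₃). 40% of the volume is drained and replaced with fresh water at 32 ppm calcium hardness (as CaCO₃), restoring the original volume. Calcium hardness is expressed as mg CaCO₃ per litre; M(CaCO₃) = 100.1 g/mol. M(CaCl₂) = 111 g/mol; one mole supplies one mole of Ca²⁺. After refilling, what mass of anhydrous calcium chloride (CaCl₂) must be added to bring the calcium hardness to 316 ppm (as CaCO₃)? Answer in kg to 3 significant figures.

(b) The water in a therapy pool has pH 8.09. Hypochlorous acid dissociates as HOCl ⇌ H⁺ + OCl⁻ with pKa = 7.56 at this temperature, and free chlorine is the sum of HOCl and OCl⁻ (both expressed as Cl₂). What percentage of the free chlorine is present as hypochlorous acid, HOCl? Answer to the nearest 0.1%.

(a) 6.31 kg; (b) 22.8%

(a) After draining 40% and refilling: 461 × 0.60 + 32 × 0.40 = 289.4 ppm.
(a) Deficit to target: 316 − 289.4 = 26.6 mg/L.
(a) As CaCO₃: 26.6 mg/L × 214,000 L = 5692 g; ÷ 100.1 = 56.87 mol Ca²⁺.
(a) Mass: 56.87 × 111 = 6312 g.

(b) [OCl⁻]/[HOCl] = 10^(pH − pKa) = 10^(8.09 − 7.56) = 10^0.53 = 3.388.
(b) Fraction as HOCl = 1 / (1 + 3.388) = 0.2279.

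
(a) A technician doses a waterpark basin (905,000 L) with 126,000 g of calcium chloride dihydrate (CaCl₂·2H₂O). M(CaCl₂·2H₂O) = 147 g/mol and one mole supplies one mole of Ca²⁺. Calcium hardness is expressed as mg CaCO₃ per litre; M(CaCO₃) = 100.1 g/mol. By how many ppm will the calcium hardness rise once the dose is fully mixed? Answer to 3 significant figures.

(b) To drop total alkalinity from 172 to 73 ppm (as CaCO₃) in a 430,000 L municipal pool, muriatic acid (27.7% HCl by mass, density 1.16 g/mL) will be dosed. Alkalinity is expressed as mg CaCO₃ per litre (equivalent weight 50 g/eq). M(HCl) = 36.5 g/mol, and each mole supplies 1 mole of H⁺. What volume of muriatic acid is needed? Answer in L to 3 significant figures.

(a) Moles of Ca²⁺: 126,000 g ÷ 147 g/mol = 857.1 mol.
(a) As CaCO₃: 857.1 mol × 100.1 g/mol = 85,800 g.
(a) Rise: 85,800 g / 905,000 L × 1000 = 94.81 mg/L.

(b) Alkalinity to neutralize: (172 − 73) = 99 mg/L as CaCO₃ × 430,000 L = 42,570 g as CaCO₃.
(b) Equivalents of H⁺ required: 42,570 ÷ 50 g/eq = 851.4 eq = 851.4 mol HCl.
(b) Mass of HCl: 851.4 × 36.5 = 31,080 g.
(b) Mass of 27.7% solution: 31,080 / 0.277 = 112,200 g.
(b) Volume: 112,200 g ÷ 1.16 g/mL = 96,710 mL.

(a) 94.8 ppm; (b) 96.7 L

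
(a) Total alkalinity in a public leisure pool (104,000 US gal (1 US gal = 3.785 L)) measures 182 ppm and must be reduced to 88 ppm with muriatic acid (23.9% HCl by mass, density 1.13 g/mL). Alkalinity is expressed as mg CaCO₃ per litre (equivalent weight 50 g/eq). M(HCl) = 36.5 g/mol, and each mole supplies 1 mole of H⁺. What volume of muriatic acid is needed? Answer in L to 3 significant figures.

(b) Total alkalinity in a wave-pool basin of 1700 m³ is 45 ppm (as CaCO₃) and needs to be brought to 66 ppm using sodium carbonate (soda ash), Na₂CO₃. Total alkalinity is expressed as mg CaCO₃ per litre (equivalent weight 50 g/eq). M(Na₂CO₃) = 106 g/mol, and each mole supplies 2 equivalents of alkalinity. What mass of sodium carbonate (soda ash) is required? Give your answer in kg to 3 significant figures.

(a) Volume: 104,000 US gal × 3.785 L/gal = 393,640 L.
(a) Alkalinity to neutralize: (182 − 88) = 94 mg/L as CaCO₃ × 393,640 L = 37,000 g as CaCO₃.
(a) Equivalents of H⁺ required: 37,000 ÷ 50 g/eq = 740 eq = 740 mol HCl.
(a) Mass of HCl: 740 × 36.5 = 27,010 g.
(a) Mass of 23.9% solution: 27,010 / 0.239 = 113,000 g.
(a) Volume: 113,000 g ÷ 1.13 g/mL = 100,000 mL.

(b) Volume: 1700 m³ = 1,700,000 L.
(b) Alkalinity to add: (66 − 45) = 21 mg/L as CaCO₃ × 1,700,000 L = 35,700 g as CaCO₃.
(b) Equivalents: 35,700 g ÷ 50 g/eq = 714 eq.
(b) Each mole of Na₂CO₃ supplies 2 eq, so 714 / 2 = 357 mol.
(b) Mass: 357 mol × 106 g/mol = 37,840 g.

(a) 100 L; (b) 37.8 kg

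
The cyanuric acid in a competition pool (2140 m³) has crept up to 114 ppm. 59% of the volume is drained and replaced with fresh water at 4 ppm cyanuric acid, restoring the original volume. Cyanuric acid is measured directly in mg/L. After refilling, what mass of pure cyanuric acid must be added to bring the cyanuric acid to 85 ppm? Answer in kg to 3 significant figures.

Volume: 2140 m³ = 2,140,000 L.
After draining 59% and refilling: 114 × 0.41 + 4 × 0.59 = 49.1 ppm.
Deficit to target: 85 − 49.1 = 35.9 mg/L.
Mass: 35.9 mg/L × 2,140,000 L = 76,830 g cyanuric acid.

76.8 kg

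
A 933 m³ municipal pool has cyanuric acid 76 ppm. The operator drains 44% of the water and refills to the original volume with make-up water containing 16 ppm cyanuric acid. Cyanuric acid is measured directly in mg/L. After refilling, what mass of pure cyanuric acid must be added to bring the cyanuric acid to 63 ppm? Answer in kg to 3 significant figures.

Volume: 933 m³ = 933,000 L.
After draining 44% and refilling: 76 × 0.56 + 16 × 0.44 = 49.6 ppm.
Deficit to target: 63 − 49.6 = 13.4 mg/L.
Mass: 13.4 mg/L × 933,000 L = 12,500 g cyanuric acid.

12.5 kg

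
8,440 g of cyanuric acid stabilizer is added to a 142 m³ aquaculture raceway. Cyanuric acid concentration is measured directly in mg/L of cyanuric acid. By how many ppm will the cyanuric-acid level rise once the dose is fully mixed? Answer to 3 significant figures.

59.4 ppm

Volume: 142 m³ = 142,000 L.
Rise: 8,440 g / 142,000 L × 1000 = 59.44 mg/L.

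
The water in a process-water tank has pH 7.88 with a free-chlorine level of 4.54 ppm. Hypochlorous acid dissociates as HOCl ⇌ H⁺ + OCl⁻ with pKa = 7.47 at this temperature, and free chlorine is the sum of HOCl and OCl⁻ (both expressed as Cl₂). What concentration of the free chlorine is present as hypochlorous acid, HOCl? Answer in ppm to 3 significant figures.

[OCl⁻]/[HOCl] = 10^(pH − pKa) = 10^(7.88 − 7.47) = 10^0.41 = 2.57.
Fraction as HOCl = 1 / (1 + 2.57) = 0.2801.
HOCl = 0.2801 × 4.54 ppm = 1.272 ppm.

1.27 ppm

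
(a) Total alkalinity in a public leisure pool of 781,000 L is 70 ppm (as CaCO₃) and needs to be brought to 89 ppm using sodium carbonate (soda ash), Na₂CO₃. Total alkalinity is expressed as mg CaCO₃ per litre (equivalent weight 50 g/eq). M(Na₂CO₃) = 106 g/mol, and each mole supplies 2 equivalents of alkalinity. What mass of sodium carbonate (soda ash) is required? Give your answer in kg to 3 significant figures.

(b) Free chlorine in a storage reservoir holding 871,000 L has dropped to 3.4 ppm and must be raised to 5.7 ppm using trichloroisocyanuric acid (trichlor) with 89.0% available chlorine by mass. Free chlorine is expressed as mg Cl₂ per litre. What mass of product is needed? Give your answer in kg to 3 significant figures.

(a) 15.7 kg; (b) 2.25 kg

(a) Alkalinity to add: (89 − 70) = 19 mg/L as CaCO₃ × 781,000 L = 14,840 g as CaCO₃.
(a) Equivalents: 14,840 g ÷ 50 g/eq = 296.8 eq.
(a) Each mole of Na₂CO₃ supplies 2 eq, so 296.8 / 2 = 148.4 mol.
(a) Mass: 148.4 mol × 106 g/mol = 15,730 g.

(b) Chlorine deficit: 5.7 − 3.4 = 2.3 ppm = 2.3 mg/L as Cl₂.
(b) Cl₂ equivalent needed: 2.3 mg/L × 871,000 L = 2,003,000 mg = 2003 g.
(b) Product at 89.0% available chlorine: 2003 / 0.89 = 2251 g.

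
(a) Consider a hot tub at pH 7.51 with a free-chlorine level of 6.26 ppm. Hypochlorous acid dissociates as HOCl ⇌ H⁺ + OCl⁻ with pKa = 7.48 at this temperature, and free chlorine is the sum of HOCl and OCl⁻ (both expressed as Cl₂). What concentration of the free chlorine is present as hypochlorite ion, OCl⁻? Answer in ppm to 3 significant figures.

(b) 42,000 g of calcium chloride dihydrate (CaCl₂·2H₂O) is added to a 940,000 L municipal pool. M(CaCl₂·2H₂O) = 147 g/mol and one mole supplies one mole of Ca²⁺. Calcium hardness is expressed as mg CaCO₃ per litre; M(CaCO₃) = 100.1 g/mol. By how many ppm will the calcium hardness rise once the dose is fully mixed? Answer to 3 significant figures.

(a) 3.24 ppm; (b) 30.4 ppm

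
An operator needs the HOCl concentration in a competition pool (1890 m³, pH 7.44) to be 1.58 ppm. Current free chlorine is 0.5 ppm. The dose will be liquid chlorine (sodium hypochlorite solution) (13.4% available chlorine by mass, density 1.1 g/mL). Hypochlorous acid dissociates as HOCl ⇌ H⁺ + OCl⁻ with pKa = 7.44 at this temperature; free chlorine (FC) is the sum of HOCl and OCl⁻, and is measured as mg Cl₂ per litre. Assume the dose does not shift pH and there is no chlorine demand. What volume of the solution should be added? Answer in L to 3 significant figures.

Volume: 1890 m³ = 1,890,000 L.
[OCl⁻]/[HOCl] = 10^(pH − pKa) = 10^(7.44 − 7.44) = 1; fraction as HOCl = 1/(1 + 1) = 0.5.
Free chlorine required for 1.58 ppm HOCl: 1.58 / 0.5 = 3.16 ppm.
FC to add: 3.16 − 0.5 = 2.66 mg/L as Cl₂.
Cl₂ equivalent: 2.66 mg/L × 1,890,000 L = 5027 g.
Product at 13.4% available Cl: 5027 / 0.134 = 37,520 g.
Volume: 37,520 g ÷ 1.1 g/mL = 34,110 mL.

34.1 L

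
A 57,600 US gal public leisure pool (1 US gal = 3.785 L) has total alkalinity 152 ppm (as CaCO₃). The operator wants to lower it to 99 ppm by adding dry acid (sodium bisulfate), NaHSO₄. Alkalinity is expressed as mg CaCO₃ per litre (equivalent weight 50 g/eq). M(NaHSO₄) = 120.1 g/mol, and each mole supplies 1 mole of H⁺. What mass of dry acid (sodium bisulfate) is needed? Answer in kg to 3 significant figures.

27.8 kg

Volume: 57,600 US gal × 3.785 L/gal = 218,016 L.
Alkalinity to neutralize: (152 − 99) = 53 mg/L as CaCO₃ × 218,016 L = 11,550 g as CaCO₃.
Equivalents of H⁺ required: 11,550 ÷ 50 g/eq = 231.1 eq = 231.1 mol NaHSO₄.
Mass of NaHSO₄: 231.1 × 120.1 = 27,750 g.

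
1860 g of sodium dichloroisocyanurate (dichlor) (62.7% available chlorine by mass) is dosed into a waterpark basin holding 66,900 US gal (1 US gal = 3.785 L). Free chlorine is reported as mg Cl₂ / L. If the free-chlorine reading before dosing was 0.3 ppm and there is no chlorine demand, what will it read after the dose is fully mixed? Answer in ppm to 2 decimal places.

4.91 ppm

Volume: 66,900 US gal × 3.785 L/gal = 253,216 L.
Available chlorine delivered: 1860 g × 0.627 = 1166 g as Cl₂.
Concentration rise: 1166 g / 253,216 L = 4.606 mg/L = 4.61 ppm.
Final FC: 0.3 + 4.61 = 4.91 ppm.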